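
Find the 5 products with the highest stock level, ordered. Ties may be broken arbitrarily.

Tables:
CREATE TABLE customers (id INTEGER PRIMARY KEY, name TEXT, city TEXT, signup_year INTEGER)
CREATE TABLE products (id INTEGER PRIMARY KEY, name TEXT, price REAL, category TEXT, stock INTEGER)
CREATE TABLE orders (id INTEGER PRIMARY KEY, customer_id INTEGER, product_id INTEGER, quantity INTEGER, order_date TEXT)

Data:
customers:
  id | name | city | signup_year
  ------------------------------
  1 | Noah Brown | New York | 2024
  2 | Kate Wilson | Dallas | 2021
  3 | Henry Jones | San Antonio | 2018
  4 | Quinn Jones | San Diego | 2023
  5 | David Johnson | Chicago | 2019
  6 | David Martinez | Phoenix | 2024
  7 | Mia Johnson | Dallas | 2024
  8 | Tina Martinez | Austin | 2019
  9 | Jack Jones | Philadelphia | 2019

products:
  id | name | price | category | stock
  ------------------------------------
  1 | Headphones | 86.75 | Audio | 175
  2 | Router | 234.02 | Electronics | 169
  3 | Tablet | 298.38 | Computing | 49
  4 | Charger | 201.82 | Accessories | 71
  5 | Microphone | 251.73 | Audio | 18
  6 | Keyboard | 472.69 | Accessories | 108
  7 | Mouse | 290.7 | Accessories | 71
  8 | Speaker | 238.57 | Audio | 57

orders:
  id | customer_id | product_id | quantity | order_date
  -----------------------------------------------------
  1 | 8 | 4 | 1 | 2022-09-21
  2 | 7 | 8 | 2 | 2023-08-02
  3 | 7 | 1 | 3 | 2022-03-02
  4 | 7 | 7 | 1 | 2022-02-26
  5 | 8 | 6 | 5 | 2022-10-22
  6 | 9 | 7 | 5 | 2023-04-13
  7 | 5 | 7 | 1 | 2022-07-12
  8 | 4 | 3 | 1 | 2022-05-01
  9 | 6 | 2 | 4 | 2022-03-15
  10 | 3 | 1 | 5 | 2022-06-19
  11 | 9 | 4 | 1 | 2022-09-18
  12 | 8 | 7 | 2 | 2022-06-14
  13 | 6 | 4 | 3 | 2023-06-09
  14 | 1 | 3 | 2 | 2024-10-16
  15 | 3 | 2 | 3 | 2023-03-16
SELECT name, stock FROM products ORDER BY stock DESC LIMIT 5

Execution result:
name | stock
Headphones | 175
Router | 169
Keyboard | 108
Charger | 71
Mouse | 71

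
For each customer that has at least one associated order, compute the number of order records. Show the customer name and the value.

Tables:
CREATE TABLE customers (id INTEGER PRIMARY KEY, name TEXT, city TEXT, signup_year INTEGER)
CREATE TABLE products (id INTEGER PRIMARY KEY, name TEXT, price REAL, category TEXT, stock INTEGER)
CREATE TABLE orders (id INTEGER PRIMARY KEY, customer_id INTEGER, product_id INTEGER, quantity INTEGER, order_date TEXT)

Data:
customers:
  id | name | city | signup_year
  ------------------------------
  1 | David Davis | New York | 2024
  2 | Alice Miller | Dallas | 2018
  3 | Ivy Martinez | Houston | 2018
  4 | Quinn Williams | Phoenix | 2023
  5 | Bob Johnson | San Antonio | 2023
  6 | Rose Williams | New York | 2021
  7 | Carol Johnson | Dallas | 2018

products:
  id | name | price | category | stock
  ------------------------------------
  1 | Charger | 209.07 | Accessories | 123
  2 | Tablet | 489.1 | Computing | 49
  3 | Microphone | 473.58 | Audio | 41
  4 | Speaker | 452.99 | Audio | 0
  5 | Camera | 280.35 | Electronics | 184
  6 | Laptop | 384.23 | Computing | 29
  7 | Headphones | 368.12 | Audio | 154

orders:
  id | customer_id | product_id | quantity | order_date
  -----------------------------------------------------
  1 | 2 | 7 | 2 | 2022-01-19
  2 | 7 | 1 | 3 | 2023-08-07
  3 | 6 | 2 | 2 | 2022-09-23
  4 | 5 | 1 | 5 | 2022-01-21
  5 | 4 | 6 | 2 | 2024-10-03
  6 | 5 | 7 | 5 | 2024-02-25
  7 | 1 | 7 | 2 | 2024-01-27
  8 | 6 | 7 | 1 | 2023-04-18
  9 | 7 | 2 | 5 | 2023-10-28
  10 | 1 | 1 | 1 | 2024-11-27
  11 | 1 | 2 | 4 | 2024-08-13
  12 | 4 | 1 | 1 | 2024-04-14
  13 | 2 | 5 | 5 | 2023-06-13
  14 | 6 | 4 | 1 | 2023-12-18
SELECT p.name, COUNT(*) AS n FROM orders c JOIN customers p ON c.customer_id = p.id GROUP BY p.id, p.name

Execution result:
name | n
David Davis | 3
Alice Miller | 2
Quinn Williams | 2
Bob Johnson | 2
Rose Williams | 3
Carol Johnson | 2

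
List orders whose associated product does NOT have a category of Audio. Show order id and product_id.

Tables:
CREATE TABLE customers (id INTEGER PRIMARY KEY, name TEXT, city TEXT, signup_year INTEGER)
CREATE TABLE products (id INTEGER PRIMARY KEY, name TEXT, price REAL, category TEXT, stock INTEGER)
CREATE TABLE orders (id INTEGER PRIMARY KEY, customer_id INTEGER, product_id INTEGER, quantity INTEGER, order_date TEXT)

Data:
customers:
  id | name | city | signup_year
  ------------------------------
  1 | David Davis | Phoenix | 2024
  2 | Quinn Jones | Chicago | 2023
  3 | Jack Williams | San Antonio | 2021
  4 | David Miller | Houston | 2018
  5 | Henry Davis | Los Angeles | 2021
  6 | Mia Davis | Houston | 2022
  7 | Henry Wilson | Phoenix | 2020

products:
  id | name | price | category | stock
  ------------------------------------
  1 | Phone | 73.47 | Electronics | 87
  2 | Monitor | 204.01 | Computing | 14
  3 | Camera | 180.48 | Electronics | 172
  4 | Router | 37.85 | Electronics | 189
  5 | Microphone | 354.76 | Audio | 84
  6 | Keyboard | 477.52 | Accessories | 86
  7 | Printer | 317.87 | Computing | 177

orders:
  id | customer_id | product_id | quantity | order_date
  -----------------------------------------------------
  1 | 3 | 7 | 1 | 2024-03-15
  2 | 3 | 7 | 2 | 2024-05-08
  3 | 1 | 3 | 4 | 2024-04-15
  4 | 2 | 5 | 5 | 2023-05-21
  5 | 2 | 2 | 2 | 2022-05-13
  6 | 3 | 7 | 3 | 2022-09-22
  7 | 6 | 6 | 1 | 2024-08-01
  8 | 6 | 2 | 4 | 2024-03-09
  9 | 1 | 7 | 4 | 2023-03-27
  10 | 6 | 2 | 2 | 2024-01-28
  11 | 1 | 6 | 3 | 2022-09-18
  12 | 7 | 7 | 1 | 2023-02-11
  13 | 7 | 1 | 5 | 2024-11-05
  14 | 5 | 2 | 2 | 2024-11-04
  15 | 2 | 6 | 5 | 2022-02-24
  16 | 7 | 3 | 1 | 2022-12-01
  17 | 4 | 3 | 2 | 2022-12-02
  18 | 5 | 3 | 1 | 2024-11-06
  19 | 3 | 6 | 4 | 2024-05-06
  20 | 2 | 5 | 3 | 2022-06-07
SELECT id, product_id FROM orders WHERE product_id NOT IN (SELECT id FROM products WHERE category = 'Audio')

Execution result:
id | product_id
1 | 7
2 | 7
3 | 3
5 | 2
6 | 7
7 | 6
8 | 2
9 | 7
10 | 2
11 | 6
12 | 7
13 | 1
14 | 2
15 | 6
16 | 3
17 | 3
18 | 3
19 | 6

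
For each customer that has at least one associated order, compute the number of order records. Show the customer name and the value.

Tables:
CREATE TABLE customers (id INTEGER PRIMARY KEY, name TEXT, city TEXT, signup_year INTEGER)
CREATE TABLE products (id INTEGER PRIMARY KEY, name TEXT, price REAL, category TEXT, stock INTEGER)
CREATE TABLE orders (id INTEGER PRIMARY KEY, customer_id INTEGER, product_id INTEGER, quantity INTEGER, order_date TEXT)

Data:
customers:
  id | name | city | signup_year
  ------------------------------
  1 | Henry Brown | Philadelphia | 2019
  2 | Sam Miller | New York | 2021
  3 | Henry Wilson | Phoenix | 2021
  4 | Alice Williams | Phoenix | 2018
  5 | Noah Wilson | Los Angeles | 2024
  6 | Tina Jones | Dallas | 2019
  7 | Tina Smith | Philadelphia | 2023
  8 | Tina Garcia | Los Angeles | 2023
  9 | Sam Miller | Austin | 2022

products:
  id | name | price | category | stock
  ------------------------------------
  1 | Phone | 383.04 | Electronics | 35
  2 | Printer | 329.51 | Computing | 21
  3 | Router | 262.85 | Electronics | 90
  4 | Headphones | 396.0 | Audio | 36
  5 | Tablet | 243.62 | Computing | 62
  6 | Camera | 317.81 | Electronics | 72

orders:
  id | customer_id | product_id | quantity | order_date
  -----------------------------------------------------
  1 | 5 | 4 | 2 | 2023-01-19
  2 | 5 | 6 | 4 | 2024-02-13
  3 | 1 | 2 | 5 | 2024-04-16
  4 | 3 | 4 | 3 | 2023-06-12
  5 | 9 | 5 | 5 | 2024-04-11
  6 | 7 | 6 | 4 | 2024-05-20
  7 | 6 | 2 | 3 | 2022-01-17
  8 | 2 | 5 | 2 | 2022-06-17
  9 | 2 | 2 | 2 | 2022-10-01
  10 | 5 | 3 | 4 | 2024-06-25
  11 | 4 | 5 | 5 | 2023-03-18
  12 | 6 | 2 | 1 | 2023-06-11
SELECT p.name, COUNT(*) AS n FROM orders c JOIN customers p ON c.customer_id = p.id GROUP BY p.id, p.name

Execution result:
name | n
Henry Brown | 1
Sam Miller | 2
Henry Wilson | 1
Alice Williams | 1
Noah Wilson | 3
Tina Jones | 2
Tina Smith | 1
Sam Miller | 1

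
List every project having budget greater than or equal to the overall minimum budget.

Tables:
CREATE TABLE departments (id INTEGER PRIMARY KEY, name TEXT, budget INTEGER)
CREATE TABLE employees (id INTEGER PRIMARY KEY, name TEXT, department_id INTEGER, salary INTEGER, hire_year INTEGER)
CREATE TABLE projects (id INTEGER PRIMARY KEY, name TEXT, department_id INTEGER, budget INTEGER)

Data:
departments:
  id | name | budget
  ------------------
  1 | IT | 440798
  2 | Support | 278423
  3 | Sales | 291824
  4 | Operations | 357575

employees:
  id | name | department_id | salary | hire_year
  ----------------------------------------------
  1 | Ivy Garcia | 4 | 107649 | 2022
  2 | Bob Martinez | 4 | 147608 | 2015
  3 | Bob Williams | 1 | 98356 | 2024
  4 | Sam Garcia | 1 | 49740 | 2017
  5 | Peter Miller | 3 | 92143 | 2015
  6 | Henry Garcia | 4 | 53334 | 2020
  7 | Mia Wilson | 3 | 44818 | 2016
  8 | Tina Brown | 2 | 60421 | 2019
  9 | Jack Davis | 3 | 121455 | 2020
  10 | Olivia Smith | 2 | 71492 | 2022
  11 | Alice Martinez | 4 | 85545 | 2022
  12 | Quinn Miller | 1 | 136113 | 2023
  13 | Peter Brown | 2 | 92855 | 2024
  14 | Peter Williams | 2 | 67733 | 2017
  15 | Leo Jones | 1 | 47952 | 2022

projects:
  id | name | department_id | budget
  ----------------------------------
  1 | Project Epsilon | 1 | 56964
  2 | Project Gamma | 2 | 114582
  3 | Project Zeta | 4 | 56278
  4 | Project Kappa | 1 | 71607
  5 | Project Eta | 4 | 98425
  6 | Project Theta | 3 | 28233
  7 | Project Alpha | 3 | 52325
SELECT name, budget FROM projects WHERE budget >= (SELECT MIN(budget) FROM projects)

Execution result:
name | budget
Project Epsilon | 56964
Project Gamma | 114582
Project Zeta | 56278
Project Kappa | 71607
Project Eta | 98425
Project Theta | 28233
Project Alpha | 52325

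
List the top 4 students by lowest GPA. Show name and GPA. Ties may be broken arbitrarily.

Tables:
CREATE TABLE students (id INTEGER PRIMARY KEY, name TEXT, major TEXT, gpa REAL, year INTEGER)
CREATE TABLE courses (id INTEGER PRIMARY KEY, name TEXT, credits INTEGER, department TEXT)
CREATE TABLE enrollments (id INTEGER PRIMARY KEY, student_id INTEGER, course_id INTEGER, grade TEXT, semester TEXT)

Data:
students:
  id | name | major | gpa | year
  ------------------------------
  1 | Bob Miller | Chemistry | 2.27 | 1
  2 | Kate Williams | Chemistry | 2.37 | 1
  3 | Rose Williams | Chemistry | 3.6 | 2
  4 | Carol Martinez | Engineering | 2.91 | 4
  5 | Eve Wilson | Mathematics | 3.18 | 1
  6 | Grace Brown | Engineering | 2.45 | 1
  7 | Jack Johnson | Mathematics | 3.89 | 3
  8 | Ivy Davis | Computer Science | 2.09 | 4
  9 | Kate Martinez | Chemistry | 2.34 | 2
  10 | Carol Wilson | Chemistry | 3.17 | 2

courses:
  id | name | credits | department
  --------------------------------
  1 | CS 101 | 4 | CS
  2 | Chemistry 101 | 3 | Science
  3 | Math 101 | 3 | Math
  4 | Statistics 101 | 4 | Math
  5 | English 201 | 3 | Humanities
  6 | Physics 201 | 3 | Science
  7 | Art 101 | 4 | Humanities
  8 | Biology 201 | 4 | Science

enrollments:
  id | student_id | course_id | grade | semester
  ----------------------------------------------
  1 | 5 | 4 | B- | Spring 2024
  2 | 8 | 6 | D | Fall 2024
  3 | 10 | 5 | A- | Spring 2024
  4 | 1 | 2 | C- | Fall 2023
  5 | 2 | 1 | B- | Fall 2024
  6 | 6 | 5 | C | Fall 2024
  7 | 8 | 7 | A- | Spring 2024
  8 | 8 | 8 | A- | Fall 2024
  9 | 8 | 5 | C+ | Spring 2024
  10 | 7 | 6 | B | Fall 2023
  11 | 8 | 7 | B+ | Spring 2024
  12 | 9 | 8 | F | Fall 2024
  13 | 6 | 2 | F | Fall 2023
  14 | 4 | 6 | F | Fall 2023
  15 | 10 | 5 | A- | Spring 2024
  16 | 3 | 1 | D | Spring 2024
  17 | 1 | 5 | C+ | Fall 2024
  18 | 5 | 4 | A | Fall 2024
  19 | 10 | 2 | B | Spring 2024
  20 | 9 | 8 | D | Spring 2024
SELECT name, gpa FROM students ORDER BY gpa ASC LIMIT 4

Execution result:
name | gpa
Ivy Davis | 2.09
Bob Miller | 2.27
Kate Martinez | 2.34
Kate Williams | 2.37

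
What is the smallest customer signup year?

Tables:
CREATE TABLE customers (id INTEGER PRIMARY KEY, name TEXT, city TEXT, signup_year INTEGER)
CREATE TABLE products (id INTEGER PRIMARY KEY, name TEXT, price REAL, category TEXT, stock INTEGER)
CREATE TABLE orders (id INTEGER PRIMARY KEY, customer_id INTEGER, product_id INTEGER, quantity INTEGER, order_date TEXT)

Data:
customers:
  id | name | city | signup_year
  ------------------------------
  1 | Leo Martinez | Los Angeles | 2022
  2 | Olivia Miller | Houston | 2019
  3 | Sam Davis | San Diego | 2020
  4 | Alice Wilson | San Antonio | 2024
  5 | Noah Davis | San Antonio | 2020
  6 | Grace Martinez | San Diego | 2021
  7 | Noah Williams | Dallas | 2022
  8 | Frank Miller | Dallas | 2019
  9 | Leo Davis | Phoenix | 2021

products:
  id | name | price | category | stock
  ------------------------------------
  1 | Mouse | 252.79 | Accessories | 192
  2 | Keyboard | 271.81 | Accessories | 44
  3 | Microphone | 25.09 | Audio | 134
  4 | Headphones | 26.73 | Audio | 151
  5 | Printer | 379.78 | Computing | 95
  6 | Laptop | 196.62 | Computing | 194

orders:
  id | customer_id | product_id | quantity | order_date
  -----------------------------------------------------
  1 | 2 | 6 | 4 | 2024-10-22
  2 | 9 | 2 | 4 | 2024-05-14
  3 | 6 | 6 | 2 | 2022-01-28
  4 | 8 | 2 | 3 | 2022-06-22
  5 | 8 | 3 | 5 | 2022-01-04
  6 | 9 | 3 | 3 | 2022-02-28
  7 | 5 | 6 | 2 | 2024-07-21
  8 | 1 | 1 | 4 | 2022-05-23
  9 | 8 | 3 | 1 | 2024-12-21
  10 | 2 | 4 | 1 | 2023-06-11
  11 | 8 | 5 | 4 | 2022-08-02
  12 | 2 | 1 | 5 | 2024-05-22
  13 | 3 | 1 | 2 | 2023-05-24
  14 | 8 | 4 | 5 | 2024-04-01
SELECT MIN(signup_year) FROM customers

Execution result:
2019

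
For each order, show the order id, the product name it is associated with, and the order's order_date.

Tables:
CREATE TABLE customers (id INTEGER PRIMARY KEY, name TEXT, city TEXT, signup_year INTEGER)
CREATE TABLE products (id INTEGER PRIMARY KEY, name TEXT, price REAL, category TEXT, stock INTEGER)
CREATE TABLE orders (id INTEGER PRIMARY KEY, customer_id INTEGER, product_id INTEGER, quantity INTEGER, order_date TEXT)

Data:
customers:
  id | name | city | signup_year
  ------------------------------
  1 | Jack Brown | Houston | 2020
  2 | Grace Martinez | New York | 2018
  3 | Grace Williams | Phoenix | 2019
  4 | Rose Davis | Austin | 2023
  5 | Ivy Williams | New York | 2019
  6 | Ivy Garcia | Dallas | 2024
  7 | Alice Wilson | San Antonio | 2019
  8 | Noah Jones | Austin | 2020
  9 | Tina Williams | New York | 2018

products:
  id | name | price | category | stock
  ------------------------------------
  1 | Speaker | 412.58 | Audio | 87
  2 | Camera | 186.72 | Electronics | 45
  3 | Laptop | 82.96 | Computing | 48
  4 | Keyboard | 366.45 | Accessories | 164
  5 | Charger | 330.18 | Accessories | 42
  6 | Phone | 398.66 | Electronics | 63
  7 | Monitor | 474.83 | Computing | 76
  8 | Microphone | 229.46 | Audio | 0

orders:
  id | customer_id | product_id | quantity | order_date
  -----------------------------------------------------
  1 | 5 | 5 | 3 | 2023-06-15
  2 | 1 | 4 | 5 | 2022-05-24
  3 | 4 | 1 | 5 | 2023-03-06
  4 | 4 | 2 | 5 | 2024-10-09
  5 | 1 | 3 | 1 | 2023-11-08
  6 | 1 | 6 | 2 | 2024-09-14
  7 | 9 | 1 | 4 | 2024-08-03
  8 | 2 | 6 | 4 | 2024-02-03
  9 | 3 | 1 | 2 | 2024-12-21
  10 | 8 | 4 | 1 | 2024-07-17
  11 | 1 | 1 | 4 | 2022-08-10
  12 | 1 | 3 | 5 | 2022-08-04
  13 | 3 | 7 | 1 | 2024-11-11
SELECT c.id, p.name AS product, c.order_date FROM orders c JOIN products p ON c.product_id = p.id

Execution result:
id | product | order_date
1 | Charger | 2023-06-15
2 | Keyboard | 2022-05-24
3 | Speaker | 2023-03-06
4 | Camera | 2024-10-09
5 | Laptop | 2023-11-08
6 | Phone | 2024-09-14
7 | Speaker | 2024-08-03
8 | Phone | 2024-02-03
9 | Speaker | 2024-12-21
10 | Keyboard | 2024-07-17
11 | Speaker | 2022-08-10
12 | Laptop | 2022-08-04
13 | Monitor | 2024-11-11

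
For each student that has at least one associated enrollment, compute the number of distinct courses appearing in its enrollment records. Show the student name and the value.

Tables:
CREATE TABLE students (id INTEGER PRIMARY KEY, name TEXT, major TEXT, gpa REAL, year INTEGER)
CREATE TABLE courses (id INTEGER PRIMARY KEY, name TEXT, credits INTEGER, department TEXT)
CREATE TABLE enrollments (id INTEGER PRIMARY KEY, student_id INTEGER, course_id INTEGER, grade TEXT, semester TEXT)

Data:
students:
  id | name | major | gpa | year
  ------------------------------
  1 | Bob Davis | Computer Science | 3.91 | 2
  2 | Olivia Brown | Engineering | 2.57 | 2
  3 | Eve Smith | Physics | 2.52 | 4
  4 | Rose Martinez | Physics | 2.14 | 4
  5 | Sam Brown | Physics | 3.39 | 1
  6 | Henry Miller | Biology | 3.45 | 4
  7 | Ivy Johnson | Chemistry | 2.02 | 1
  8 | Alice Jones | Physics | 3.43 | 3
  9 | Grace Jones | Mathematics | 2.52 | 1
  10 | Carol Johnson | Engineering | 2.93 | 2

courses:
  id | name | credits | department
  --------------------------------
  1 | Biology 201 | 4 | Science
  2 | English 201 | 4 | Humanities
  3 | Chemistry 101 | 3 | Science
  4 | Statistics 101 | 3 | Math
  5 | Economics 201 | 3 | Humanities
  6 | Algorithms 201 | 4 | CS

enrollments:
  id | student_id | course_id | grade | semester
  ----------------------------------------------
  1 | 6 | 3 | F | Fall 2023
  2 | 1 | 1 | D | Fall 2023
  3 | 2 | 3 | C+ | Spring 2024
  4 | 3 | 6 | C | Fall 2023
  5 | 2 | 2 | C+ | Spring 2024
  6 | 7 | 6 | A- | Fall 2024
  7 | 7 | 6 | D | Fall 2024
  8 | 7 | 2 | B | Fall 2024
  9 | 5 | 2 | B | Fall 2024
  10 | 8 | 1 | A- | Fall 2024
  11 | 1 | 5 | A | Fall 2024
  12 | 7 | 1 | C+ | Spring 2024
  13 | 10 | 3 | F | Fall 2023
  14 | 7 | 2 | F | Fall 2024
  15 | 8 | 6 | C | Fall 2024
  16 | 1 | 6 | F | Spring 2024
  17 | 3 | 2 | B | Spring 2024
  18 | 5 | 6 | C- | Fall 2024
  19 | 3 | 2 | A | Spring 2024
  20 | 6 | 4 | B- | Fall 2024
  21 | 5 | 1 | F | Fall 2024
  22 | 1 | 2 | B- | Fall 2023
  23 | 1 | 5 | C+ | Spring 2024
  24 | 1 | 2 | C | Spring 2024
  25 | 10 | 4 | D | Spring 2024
SELECT p.name, COUNT(DISTINCT c.course_id) AS distinct_course_count FROM enrollments c JOIN students p ON c.student_id = p.id GROUP BY p.id, p.name

Execution result:
name | distinct_course_count
Bob Davis | 4
Olivia Brown | 2
Eve Smith | 2
Sam Brown | 3
Henry Miller | 2
Ivy Johnson | 3
Alice Jones | 2
Carol Johnson | 2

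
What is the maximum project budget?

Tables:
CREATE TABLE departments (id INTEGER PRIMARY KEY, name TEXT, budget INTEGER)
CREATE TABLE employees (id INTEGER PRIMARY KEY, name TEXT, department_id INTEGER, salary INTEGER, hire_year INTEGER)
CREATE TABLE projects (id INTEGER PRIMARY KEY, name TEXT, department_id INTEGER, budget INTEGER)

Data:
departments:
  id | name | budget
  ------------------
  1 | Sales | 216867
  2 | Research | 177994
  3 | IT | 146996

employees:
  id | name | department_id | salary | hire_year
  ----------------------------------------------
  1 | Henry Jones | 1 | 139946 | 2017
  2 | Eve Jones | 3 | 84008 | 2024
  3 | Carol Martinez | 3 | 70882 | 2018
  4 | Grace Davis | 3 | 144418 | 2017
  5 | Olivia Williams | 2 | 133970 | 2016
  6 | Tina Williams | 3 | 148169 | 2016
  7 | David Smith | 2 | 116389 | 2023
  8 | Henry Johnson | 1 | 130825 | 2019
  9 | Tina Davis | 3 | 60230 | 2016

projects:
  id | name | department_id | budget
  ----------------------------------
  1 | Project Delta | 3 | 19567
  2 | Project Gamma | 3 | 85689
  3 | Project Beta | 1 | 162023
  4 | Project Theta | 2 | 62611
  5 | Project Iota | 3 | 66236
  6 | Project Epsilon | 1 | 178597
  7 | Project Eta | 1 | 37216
SELECT MAX(budget) FROM projects

Execution result:
178597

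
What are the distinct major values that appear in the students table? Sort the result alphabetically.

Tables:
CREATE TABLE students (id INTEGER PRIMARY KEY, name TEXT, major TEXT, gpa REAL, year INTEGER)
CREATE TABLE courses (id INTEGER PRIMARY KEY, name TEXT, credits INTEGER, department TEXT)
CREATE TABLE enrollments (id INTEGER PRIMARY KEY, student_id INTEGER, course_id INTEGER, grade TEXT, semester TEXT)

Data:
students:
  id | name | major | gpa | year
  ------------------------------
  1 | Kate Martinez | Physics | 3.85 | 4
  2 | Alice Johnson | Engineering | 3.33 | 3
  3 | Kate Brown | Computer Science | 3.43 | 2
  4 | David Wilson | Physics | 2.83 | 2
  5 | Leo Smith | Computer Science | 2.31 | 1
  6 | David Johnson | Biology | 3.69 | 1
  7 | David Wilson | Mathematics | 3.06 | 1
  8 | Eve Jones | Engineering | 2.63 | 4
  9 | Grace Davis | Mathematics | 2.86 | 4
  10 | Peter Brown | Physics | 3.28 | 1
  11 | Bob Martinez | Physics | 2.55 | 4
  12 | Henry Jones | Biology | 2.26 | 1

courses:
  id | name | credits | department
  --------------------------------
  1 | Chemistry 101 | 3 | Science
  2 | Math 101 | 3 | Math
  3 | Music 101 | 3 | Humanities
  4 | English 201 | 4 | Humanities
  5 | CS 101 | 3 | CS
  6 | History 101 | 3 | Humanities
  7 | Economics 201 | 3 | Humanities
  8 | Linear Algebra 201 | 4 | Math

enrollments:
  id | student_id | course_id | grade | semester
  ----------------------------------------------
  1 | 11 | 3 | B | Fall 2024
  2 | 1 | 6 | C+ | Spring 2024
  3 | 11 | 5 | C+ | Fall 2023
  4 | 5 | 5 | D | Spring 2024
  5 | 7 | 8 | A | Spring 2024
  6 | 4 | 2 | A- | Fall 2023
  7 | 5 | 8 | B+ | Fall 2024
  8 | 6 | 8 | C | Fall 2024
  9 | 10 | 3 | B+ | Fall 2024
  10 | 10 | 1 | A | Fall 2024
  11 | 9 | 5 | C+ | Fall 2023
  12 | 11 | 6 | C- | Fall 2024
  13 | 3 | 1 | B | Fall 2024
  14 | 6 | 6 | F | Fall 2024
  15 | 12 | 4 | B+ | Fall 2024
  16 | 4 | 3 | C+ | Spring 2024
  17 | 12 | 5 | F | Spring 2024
SELECT DISTINCT major FROM students ORDER BY major

Execution result:
major
Biology
Computer Science
Engineering
Mathematics
Physics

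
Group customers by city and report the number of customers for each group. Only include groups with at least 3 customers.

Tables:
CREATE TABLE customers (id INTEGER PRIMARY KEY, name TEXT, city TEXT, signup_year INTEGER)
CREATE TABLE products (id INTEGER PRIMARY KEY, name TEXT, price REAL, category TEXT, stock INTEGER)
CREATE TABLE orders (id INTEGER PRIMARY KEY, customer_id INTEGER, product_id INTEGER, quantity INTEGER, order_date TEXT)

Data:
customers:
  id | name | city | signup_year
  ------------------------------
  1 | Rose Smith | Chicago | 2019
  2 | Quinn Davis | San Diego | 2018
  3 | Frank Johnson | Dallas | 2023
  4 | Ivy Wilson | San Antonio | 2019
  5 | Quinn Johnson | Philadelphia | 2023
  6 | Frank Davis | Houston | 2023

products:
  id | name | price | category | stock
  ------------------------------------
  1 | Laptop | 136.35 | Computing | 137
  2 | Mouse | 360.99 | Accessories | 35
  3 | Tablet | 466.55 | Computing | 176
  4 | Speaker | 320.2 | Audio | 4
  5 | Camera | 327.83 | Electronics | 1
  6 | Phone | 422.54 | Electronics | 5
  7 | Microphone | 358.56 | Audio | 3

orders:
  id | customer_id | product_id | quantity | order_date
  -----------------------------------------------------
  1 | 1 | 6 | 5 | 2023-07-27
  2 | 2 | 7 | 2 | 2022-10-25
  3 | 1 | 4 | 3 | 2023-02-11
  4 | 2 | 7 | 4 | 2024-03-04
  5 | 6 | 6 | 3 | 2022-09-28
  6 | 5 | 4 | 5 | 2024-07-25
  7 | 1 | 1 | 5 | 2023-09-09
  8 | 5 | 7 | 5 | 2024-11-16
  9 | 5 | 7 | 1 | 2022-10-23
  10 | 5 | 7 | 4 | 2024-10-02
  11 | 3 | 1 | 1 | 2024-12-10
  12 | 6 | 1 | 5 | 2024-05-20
SELECT city, COUNT(*) AS n FROM customers GROUP BY city HAVING COUNT(*) >= 3

Execution result:
(no rows)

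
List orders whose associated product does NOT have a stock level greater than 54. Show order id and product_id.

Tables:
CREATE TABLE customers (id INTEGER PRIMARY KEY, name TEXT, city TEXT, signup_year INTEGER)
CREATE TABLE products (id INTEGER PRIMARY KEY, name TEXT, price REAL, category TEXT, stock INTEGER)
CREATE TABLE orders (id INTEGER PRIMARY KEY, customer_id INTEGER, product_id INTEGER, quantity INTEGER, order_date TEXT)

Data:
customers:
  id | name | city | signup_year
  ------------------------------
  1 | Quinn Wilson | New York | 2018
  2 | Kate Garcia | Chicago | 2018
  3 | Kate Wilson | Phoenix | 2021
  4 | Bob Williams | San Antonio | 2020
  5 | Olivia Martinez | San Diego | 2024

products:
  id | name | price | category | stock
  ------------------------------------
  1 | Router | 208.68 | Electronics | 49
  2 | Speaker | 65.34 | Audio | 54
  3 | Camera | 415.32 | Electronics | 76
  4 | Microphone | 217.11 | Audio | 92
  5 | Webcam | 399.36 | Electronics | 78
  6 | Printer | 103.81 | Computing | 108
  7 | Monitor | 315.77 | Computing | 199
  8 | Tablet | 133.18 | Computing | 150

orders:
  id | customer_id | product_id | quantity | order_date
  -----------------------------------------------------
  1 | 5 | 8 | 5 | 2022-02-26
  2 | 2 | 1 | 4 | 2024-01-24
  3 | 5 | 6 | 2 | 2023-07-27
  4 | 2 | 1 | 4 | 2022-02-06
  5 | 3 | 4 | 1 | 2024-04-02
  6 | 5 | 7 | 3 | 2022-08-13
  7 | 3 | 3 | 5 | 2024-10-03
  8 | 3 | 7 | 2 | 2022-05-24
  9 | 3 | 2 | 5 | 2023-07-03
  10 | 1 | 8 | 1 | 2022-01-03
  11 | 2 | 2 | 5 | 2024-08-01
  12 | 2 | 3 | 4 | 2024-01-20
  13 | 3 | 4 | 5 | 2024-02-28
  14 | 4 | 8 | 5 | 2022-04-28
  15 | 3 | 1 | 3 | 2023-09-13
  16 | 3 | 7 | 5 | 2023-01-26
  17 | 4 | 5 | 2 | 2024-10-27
SELECT id, product_id FROM orders WHERE product_id NOT IN (SELECT id FROM products WHERE stock > 54)

Execution result:
id | product_id
2 | 1
4 | 1
9 | 2
11 | 2
15 | 1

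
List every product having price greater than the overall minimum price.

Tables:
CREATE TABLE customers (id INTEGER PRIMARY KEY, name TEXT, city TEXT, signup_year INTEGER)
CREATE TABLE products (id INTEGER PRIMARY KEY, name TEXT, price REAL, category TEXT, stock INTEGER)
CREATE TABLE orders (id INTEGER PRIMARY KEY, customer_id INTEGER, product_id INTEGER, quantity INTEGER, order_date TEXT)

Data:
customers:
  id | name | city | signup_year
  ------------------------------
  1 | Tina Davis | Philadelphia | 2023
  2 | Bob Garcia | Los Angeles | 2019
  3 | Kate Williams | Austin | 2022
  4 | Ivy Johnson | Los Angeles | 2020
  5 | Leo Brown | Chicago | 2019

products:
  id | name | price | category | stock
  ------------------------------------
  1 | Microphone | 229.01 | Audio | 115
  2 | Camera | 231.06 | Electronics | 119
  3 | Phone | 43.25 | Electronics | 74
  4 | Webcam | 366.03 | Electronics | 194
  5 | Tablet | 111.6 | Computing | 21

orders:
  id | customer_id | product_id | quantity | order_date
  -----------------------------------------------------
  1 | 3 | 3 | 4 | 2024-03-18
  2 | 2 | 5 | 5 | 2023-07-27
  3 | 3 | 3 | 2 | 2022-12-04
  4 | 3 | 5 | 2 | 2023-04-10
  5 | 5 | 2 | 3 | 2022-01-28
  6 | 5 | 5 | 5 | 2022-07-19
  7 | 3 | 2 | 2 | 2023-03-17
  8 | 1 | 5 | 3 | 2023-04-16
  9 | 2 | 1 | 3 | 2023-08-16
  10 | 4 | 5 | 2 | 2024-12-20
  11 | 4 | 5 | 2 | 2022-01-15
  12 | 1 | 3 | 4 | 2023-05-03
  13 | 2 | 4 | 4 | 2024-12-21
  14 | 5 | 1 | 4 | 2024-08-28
SELECT name, price FROM products WHERE price > (SELECT MIN(price) FROM products)

Execution result:
name | price
Microphone | 229.01
Camera | 231.06
Webcam | 366.03
Tablet | 111.60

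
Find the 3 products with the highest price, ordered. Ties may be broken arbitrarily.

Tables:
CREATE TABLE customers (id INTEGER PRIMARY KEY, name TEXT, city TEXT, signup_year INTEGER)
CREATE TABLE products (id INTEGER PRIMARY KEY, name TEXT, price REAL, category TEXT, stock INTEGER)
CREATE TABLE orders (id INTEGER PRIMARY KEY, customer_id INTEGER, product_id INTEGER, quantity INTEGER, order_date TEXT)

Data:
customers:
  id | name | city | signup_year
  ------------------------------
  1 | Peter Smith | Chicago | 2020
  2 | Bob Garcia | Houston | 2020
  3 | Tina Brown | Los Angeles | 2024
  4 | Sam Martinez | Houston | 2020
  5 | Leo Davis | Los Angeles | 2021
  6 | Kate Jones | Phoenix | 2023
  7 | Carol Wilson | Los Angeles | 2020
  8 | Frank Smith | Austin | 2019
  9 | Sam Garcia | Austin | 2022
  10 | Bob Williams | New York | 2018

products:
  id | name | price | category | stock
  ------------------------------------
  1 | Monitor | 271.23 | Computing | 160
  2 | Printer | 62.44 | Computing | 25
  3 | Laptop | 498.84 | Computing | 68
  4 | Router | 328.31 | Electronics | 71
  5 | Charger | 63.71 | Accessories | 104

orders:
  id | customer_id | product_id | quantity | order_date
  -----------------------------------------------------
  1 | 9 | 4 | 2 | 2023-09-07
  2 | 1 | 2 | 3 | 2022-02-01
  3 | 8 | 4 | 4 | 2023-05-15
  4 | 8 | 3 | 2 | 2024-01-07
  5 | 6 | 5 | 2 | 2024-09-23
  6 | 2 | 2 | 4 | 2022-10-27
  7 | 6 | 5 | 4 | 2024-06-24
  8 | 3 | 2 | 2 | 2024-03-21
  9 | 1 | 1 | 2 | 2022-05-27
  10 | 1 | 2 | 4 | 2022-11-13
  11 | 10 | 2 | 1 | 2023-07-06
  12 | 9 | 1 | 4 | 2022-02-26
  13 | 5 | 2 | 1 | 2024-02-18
SELECT name, price FROM products ORDER BY price DESC LIMIT 3

Execution result:
name | price
Laptop | 498.84
Router | 328.31
Monitor | 271.23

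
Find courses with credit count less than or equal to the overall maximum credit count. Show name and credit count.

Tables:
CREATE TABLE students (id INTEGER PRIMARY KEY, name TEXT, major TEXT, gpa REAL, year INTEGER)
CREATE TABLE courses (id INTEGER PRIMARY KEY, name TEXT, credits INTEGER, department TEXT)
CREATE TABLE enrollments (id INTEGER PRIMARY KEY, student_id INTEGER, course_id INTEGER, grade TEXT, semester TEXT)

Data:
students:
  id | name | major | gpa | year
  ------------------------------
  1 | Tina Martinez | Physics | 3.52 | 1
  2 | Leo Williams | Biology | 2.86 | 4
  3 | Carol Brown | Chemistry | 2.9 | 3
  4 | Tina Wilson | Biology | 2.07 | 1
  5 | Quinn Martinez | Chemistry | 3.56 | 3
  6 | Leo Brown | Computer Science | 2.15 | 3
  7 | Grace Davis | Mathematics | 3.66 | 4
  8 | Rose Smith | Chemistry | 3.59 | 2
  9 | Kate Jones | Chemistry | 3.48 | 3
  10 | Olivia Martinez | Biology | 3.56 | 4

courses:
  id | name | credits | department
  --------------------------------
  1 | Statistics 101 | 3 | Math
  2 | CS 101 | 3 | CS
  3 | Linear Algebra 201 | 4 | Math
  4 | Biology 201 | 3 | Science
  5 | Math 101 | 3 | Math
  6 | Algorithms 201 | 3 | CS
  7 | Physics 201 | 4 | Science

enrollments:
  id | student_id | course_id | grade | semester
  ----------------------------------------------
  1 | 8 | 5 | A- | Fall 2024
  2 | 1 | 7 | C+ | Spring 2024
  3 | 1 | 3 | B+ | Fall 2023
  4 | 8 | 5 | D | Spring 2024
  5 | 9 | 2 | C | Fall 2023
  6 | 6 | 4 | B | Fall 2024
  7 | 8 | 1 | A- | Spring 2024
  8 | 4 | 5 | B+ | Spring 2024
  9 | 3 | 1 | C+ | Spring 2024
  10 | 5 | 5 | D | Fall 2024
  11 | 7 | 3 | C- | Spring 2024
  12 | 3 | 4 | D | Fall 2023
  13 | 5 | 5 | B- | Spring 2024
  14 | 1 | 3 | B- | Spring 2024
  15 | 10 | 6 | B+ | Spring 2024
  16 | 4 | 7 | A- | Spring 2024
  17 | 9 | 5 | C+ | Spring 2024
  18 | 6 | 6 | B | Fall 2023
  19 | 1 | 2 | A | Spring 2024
SELECT name, credits FROM courses WHERE credits <= (SELECT MAX(credits) FROM courses)

Execution result:
name | credits
Statistics 101 | 3
CS 101 | 3
Linear Algebra 201 | 4
Biology 201 | 3
Math 101 | 3
Algorithms 201 | 3
Physics 201 | 4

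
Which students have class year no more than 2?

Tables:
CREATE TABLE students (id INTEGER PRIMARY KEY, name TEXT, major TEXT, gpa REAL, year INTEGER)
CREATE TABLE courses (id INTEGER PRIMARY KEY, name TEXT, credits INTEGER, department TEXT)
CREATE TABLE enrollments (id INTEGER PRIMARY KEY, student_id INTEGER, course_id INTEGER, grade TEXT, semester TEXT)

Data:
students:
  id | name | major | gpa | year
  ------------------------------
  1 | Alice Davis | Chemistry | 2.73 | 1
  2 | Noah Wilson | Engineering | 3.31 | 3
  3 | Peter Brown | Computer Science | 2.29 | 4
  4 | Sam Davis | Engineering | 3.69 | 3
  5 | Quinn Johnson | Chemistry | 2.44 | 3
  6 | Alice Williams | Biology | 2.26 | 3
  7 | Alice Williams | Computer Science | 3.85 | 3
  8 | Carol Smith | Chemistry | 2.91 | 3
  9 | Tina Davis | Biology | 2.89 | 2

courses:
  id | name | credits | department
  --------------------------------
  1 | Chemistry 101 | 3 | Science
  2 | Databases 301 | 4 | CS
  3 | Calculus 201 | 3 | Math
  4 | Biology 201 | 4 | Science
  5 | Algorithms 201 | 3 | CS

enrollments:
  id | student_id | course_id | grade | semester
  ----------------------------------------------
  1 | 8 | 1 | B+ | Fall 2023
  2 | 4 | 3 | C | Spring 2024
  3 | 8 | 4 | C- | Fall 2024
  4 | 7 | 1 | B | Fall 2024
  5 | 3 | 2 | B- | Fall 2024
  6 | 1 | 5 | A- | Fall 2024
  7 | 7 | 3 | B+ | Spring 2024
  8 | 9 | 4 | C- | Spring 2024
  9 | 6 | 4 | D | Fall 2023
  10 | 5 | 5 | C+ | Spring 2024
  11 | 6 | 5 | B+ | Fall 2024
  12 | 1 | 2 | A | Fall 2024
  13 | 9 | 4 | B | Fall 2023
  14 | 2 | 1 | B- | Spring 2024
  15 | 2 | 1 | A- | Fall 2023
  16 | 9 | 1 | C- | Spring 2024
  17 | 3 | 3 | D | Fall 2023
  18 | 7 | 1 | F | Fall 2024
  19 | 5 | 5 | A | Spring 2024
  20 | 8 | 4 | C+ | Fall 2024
SELECT name, year FROM students WHERE year <= 2

Execution result:
name | year
Alice Davis | 1
Tina Davis | 2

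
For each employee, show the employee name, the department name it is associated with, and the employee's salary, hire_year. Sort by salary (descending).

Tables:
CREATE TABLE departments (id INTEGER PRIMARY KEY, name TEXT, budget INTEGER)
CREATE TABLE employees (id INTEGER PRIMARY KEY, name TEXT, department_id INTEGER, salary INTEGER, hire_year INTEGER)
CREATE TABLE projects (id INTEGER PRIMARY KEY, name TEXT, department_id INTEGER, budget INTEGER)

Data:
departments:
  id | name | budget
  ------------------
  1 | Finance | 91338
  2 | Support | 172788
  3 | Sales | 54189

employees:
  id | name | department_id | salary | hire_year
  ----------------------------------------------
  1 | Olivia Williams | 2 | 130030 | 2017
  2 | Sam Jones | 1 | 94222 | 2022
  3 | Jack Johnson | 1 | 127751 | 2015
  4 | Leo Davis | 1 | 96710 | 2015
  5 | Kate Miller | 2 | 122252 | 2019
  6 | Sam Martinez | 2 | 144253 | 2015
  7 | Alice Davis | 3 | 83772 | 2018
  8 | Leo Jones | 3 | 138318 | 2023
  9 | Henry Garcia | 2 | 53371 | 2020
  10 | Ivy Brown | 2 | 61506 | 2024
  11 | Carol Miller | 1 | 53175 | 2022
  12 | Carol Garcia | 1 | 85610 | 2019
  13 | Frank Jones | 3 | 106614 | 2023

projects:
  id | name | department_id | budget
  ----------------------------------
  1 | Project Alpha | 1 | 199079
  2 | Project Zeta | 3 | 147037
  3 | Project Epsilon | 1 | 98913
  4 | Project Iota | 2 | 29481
SELECT c.name, p.name AS department, c.salary, c.hire_year FROM employees c JOIN departments p ON c.department_id = p.id ORDER BY c.salary DESC

Execution result:
name | department | salary | hire_year
Sam Martinez | Support | 144253 | 2015
Leo Jones | Sales | 138318 | 2023
Olivia Williams | Support | 130030 | 2017
Jack Johnson | Finance | 127751 | 2015
Kate Miller | Support | 122252 | 2019
Frank Jones | Sales | 106614 | 2023
Leo Davis | Finance | 96710 | 2015
Sam Jones | Finance | 94222 | 2022
Carol Garcia | Finance | 85610 | 2019
Alice Davis | Sales | 83772 | 2018
Ivy Brown | Support | 61506 | 2024
Henry Garcia | Support | 53371 | 2020
Carol Miller | Finance | 53175 | 2022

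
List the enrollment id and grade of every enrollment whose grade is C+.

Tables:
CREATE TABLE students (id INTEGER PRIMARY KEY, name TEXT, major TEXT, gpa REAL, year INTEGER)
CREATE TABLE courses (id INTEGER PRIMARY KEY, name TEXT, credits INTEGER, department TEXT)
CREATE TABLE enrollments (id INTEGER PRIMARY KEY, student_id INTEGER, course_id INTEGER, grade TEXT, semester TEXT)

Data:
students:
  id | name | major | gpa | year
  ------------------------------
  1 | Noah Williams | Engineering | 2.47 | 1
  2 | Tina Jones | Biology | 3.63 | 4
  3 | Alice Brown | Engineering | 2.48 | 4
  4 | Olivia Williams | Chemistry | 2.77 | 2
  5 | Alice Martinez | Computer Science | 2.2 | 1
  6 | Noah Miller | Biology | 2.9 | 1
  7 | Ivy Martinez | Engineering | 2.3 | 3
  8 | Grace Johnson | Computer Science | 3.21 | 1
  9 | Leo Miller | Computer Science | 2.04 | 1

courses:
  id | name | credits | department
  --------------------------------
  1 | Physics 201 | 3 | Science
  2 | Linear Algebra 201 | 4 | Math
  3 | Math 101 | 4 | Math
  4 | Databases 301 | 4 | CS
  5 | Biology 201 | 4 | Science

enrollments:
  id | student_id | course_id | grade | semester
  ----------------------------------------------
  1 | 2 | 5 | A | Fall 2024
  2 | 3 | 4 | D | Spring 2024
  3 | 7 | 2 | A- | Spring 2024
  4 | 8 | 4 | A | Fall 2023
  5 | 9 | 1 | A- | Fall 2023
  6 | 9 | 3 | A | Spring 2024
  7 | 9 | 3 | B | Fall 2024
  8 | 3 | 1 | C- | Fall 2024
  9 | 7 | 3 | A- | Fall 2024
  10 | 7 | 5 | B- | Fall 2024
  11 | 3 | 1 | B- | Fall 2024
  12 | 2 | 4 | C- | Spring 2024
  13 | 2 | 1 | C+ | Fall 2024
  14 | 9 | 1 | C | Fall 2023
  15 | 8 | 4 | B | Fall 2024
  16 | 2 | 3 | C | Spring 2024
SELECT id, grade FROM enrollments WHERE grade = 'C+'

Execution result:
id | grade
13 | C+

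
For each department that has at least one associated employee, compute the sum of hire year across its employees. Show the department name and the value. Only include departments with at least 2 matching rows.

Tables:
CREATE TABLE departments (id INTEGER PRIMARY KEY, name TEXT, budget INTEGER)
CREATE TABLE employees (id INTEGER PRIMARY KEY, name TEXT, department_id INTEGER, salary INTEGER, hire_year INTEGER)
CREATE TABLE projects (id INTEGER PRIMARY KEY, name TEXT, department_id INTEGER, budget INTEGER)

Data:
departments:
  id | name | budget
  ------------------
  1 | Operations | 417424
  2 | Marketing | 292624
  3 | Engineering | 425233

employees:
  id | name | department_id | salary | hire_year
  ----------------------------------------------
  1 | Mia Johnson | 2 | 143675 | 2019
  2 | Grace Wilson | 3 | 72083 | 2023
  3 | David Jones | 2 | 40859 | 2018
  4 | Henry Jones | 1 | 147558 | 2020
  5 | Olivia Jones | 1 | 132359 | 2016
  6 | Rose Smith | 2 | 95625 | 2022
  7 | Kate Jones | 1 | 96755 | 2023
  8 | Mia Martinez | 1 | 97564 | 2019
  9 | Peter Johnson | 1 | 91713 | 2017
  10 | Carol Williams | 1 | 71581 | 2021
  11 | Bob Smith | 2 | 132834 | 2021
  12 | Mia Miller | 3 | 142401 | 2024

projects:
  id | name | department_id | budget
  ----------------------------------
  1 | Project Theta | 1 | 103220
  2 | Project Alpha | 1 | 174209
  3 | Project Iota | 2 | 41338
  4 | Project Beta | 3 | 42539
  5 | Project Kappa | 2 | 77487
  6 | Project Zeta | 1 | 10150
SELECT p.name, SUM(c.hire_year) AS sum_hire_year FROM employees c JOIN departments p ON c.department_id = p.id GROUP BY p.id, p.name HAVING COUNT(*) >= 2

Execution result:
name | sum_hire_year
Operations | 12116
Marketing | 8080
Engineering | 4047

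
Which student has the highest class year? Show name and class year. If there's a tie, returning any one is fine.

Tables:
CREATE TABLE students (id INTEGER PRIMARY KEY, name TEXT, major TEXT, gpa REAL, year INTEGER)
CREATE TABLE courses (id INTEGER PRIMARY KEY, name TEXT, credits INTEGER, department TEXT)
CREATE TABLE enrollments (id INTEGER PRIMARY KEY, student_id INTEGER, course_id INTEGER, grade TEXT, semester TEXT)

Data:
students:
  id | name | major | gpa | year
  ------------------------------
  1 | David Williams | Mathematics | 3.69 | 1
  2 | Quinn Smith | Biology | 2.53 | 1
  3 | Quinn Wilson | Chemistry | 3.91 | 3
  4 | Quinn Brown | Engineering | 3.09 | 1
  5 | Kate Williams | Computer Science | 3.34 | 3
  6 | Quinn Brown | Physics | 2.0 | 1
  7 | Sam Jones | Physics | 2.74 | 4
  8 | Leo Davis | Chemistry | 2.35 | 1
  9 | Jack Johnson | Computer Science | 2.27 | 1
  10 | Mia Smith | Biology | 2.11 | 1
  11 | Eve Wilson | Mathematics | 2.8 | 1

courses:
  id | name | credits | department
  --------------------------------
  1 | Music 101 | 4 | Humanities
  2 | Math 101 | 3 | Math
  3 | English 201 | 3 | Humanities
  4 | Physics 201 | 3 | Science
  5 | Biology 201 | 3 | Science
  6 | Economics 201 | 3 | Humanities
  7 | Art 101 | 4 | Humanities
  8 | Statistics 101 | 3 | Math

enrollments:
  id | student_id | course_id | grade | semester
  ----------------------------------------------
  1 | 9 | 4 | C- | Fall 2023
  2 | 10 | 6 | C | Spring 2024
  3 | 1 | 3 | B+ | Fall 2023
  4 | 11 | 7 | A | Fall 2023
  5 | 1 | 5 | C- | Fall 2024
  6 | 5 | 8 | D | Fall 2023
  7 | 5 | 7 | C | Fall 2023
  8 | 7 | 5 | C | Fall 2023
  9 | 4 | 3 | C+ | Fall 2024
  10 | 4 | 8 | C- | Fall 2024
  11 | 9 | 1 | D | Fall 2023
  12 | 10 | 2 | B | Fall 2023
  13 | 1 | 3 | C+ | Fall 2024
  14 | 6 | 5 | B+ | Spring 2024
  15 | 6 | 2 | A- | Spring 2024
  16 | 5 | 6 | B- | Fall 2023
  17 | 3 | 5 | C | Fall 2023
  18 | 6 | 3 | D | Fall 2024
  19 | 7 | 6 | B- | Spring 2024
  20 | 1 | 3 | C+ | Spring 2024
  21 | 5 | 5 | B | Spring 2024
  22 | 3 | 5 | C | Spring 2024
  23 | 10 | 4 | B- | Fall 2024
SELECT name, year FROM students ORDER BY year DESC LIMIT 1

Execution result:
name | year
Sam Jones | 4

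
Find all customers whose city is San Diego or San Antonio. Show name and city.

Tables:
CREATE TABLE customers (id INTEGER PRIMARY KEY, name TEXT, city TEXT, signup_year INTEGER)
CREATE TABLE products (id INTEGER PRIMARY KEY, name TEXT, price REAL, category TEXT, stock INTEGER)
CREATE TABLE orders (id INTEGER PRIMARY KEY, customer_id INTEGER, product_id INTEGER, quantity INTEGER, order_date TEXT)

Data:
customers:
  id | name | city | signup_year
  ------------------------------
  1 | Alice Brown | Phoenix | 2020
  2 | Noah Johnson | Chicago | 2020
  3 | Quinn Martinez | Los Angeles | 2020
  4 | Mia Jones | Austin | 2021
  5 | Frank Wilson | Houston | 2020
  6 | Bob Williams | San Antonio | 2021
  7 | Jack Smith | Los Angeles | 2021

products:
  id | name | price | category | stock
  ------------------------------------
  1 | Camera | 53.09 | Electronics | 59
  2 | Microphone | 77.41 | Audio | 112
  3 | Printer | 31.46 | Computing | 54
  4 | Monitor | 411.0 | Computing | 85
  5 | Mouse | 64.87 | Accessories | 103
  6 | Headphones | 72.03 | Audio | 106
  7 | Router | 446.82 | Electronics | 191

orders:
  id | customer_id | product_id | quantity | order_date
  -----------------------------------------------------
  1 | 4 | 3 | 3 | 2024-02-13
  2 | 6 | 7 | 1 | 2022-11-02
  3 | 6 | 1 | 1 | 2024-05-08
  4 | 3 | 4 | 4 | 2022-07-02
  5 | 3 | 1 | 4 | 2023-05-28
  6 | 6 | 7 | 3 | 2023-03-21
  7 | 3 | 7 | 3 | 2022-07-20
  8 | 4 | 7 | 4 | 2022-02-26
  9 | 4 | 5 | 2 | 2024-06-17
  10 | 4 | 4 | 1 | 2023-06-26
SELECT name, city FROM customers WHERE city IN ('San Diego', 'San Antonio')

Execution result:
name | city
Bob Williams | San Antonio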